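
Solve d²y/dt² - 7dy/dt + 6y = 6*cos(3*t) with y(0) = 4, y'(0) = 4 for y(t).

y = -7*sin(3*t)/25 - cos(3*t)/25 + 4*exp(6*t)/25 + 97*exp(t)/25

Characteristic equation r² - 7r + 6 = 0 factors as (r - 6)(r - 1) = 0, so r = 6, 1.
Hence y_h = C1*exp(6*t) + C2*exp(t).
Try y_p = A*cos(3*t) + B*sin(3*t). Substituting and equating the coefficients of cos(3t) and sin(3t) gives A = -1/25, B = -7/25, so y_p = -7*sin(3*t)/25 - cos(3*t)/25.
General solution: y = -7*sin(3*t)/25 - cos(3*t)/25 + C1*exp(6*t) + C2*exp(t).
Apply the initial conditions: y(0) = -1/25 + C1 + C2 = 4 and y'(0) = -21/25 + C2 + 6*C1 = 4. Solving gives C1 = 4/25, C2 = 97/25.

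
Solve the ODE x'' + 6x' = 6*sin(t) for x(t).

Characteristic equation r² + 6r = 0 factors as (r + 6)r = 0, so r = -6, 0.
Hence x_h = C1*exp(-6*t) + C2.
Try x_p = A*cos(t) + B*sin(t). Substituting and equating the coefficients of cos(t) and sin(t) gives A = -36/37, B = -6/37, so x_p = -36*cos(t)/37 - 6*sin(t)/37.

x = C2 - 36*cos(t)/37 - 6*sin(t)/37 + C1*exp(-6*t)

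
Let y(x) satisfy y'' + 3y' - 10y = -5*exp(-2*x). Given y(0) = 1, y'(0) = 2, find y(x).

Characteristic equation r² + 3r - 10 = 0 factors as (r + 5)(r - 2) = 0, so r = -5, 2.
Hence y_h = C1*exp(-5*x) + C2*exp(2*x).
Try y_p = A*exp(-2*x). Substituting into the equation and dividing by exp(-2*x) gives A = 5/12, so y_p = 5*exp(-2*x)/12.
General solution: y = 5*exp(-2*x)/12 + C1*exp(-5*x) + C2*exp(2*x).
Apply the initial conditions: y(0) = 5/12 + C1 + C2 = 1 and y'(0) = -5/6 - 5*C1 + 2*C2 = 2. Solving gives C1 = -5/21, C2 = 23/28.

y = -5*exp(-5*x)/21 + 5*exp(-2*x)/12 + 23*exp(2*x)/28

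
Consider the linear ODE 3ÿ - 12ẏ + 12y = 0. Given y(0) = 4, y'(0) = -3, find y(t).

Divide through by 3: y'' - 4y' + 4y = 0.
Characteristic equation r² - 4r + 4 = 0 has discriminant (-4)² - 4·(4) = 0, so r = 2 is a repeated root.
Hence y_h = (C1 + C2*t)*exp(2*t).
Apply the initial conditions: y(0) = C1 = 4 and y'(0) = C2 + 2*C1 = -3. Solving gives C1 = 4, C2 = -11.

y = 4*exp(2*t) - 11*t*exp(2*t)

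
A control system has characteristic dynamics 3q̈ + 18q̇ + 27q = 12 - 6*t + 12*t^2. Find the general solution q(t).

Divide through by 3: q'' + 6q' + 9q = 4 - 2*t + 4*t^2.
Characteristic equation r² + 6r + 9 = 0 has discriminant (6)² - 4·(9) = 0, so r = -3 is a repeated root.
Hence q_h = (C1 + C2*t)*exp(-3*t).
For the particular solution try q_p = A0 + A1*t + A2*t^2. Substituting and matching coefficients of each power of t gives A0 = 8/9, A1 = -22/27, A2 = 4/9, so q_p = 8/9 - 22*t/27 + 4*t^2/9.

q = 8/9 - 22*t/27 + 4*t**2/9 + C1*exp(-3*t) + C2*t*exp(-3*t)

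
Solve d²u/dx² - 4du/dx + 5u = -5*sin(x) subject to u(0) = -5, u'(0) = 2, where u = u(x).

Characteristic equation r² - 4r + 5 = 0 has discriminant (-4)² - 4·(5) = -4 < 0, so r = 2 ± i.
Hence u_h = C1*cos(x)*exp(2*x) + C2*exp(2*x)*sin(x).
Try u_p = A*cos(x) + B*sin(x). Substituting and equating the coefficients of cos(x) and sin(x) gives A = -5/8, B = -5/8, so u_p = -5*cos(x)/8 - 5*sin(x)/8.
General solution: u = -5*cos(x)/8 - 5*sin(x)/8 + C1*cos(x)*exp(2*x) + C2*exp(2*x)*sin(x).
Apply the initial conditions: u(0) = -5/8 + C1 = -5 and u'(0) = -5/8 + C2 + 2*C1 = 2. Solving gives C1 = -35/8, C2 = 91/8.

u = -5*cos(x)/8 - 5*sin(x)/8 - 35*cos(x)*exp(2*x)/8 + 91*exp(2*x)*sin(x)/8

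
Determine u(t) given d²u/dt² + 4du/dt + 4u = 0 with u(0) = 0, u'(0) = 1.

Characteristic equation r² + 4r + 4 = 0 has discriminant (4)² - 4·(4) = 0, so r = -2 is a repeated root.
Hence u_h = (C1 + C2*t)*exp(-2*t).
Apply the initial conditions: u(0) = C1 = 0 and u'(0) = C2 - 2*C1 = 1. Solving gives C1 = 0, C2 = 1.

u = t*exp(-2*t)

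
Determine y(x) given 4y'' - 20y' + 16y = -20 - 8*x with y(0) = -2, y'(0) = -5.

Divide through by 4: y'' - 5y' + 4y = -5 - 2*x.
Characteristic equation r² - 5r + 4 = 0 factors as (r - 1)(r - 4) = 0, so r = 1, 4.
Hence y_h = C1*exp(x) + C2*exp(4*x).
For the particular solution try y_p = A0 + A1*x. Substituting and matching coefficients of each power of x gives A0 = -15/8, A1 = -1/2, so y_p = -15/8 - x/2.
General solution: y = -15/8 - x/2 + C1*exp(x) + C2*exp(4*x).
Apply the initial conditions: y(0) = -15/8 + C1 + C2 = -2 and y'(0) = -1/2 + C1 + 4*C2 = -5. Solving gives C1 = 4/3, C2 = -35/24.

y = -15/8 - 35*exp(4*x)/24 - x/2 + 4*exp(x)/3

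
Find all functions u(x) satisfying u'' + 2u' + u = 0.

u = C1*exp(-x) + C2*x*exp(-x)

Characteristic equation r² + 2r + 1 = 0 has discriminant (2)² - 4·(1) = 0, so r = -1 is a repeated root.
Hence u_h = (C1 + C2*x)*exp(-x).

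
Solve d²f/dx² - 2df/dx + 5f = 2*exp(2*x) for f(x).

f = 2*exp(2*x)/5 + C1*cos(2*x)*exp(x) + C2*exp(x)*sin(2*x)

Characteristic equation r² - 2r + 5 = 0 has discriminant (-2)² - 4·(5) = -16 < 0, so r = 1 ± 2i.
Hence f_h = C1*cos(2*x)*exp(x) + C2*exp(x)*sin(2*x).
Try f_p = A*exp(2*x). Substituting into the equation and dividing by exp(2*x) gives A = 2/5, so f_p = 2*exp(2*x)/5.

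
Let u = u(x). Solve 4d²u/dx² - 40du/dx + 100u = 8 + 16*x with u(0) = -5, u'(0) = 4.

u = 18/125 - 643*exp(5*x)/125 + 4*x/25 + 739*x*exp(5*x)/25

Divide through by 4: u'' - 10u' + 25u = 2 + 4*x.
Characteristic equation r² - 10r + 25 = 0 has discriminant (-10)² - 4·(25) = 0, so r = 5 is a repeated root.
Hence u_h = (C1 + C2*x)*exp(5*x).
For the particular solution try u_p = A0 + A1*x. Substituting and matching coefficients of each power of x gives A0 = 18/125, A1 = 4/25, so u_p = 18/125 + 4*x/25.
General solution: u = 18/125 + 4*x/25 + C1*exp(5*x) + C2*x*exp(5*x).
Apply the initial conditions: u(0) = 18/125 + C1 = -5 and u'(0) = 4/25 + C2 + 5*C1 = 4. Solving gives C1 = -643/125, C2 = 739/25.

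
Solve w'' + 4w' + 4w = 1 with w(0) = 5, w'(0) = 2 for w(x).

w = 1/4 + 19*exp(-2*x)/4 + 23*x*exp(-2*x)/2

Characteristic equation r² + 4r + 4 = 0 has discriminant (4)² - 4·(4) = 0, so r = -2 is a repeated root.
Hence w_h = (C1 + C2*x)*exp(-2*x).
For the particular solution try w_p = A0. Substituting and matching coefficients of each power of x gives A0 = 1/4, so w_p = 1/4.
General solution: w = 1/4 + C1*exp(-2*x) + C2*x*exp(-2*x).
Apply the initial conditions: w(0) = 1/4 + C1 = 5 and w'(0) = C2 - 2*C1 = 2. Solving gives C1 = 19/4, C2 = 23/2.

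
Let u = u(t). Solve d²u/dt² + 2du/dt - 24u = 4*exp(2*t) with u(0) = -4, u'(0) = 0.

u = -31*exp(-6*t)/20 - 11*exp(4*t)/5 - exp(2*t)/4

Characteristic equation r² + 2r - 24 = 0 factors as (r + 6)(r - 4) = 0, so r = -6, 4.
Hence u_h = C1*exp(-6*t) + C2*exp(4*t).
Try u_p = A*exp(2*t). Substituting into the equation and dividing by exp(2*t) gives A = -1/4, so u_p = -exp(2*t)/4.
General solution: u = -exp(2*t)/4 + C1*exp(-6*t) + C2*exp(4*t).
Apply the initial conditions: u(0) = -1/4 + C1 + C2 = -4 and u'(0) = -1/2 - 6*C1 + 4*C2 = 0. Solving gives C1 = -31/20, C2 = -11/5.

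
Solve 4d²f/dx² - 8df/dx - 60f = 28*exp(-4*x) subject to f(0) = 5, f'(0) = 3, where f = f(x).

Divide through by 4: f'' - 2f' - 15f = 7*exp(-4*x).
Characteristic equation r² - 2r - 15 = 0 factors as (r - 5)(r + 3) = 0, so r = 5, -3.
Hence f_h = C1*exp(5*x) + C2*exp(-3*x).
Try f_p = A*exp(-4*x). Substituting into the equation and dividing by exp(-4*x) gives A = 7/9, so f_p = 7*exp(-4*x)/9.
General solution: f = 7*exp(-4*x)/9 + C1*exp(5*x) + C2*exp(-3*x).
Apply the initial conditions: f(0) = 7/9 + C1 + C2 = 5 and f'(0) = -28/9 - 3*C2 + 5*C1 = 3. Solving gives C1 = 169/72, C2 = 15/8.

f = 7*exp(-4*x)/9 + 15*exp(-3*x)/8 + 169*exp(5*x)/72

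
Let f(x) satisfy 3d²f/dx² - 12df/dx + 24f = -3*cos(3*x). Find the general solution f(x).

f = cos(3*x)/145 + 12*sin(3*x)/145 + C1*cos(2*x)*exp(2*x) + C2*exp(2*x)*sin(2*x)

Divide through by 3: f'' - 4f' + 8f = -cos(3*x).
Characteristic equation r² - 4r + 8 = 0 has discriminant (-4)² - 4·(8) = -16 < 0, so r = 2 ± 2i.
Hence f_h = C1*cos(2*x)*exp(2*x) + C2*exp(2*x)*sin(2*x).
Try f_p = A*cos(3*x) + B*sin(3*x). Substituting and equating the coefficients of cos(3x) and sin(3x) gives A = 1/145, B = 12/145, so f_p = cos(3*x)/145 + 12*sin(3*x)/145.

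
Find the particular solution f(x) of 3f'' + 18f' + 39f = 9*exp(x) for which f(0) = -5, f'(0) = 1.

Divide through by 3: f'' + 6f' + 13f = 3*exp(x).
Characteristic equation r² + 6r + 13 = 0 has discriminant (6)² - 4·(13) = -16 < 0, so r = -3 ± 2i.
Hence f_h = C1*cos(2*x)*exp(-3*x) + C2*exp(-3*x)*sin(2*x).
Try f_p = A*exp(x). Substituting into the equation and dividing by exp(x) gives A = 3/20, so f_p = 3*exp(x)/20.
General solution: f = 3*exp(x)/20 + C1*cos(2*x)*exp(-3*x) + C2*exp(-3*x)*sin(2*x).
Apply the initial conditions: f(0) = 3/20 + C1 = -5 and f'(0) = 3/20 - 3*C1 + 2*C2 = 1. Solving gives C1 = -103/20, C2 = -73/10.

f = 3*exp(x)/20 - 103*cos(2*x)*exp(-3*x)/20 - 73*exp(-3*x)*sin(2*x)/10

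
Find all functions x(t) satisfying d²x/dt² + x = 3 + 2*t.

x = 3 + 2*t + C1*cos(t) + C2*sin(t)

Characteristic equation r² + 1 = 0 has discriminant (0)² - 4·(1) = -4 < 0, so r = ± i.
Hence x_h = C1*cos(t) + C2*sin(t).
For the particular solution try x_p = A0 + A1*t. Substituting and matching coefficients of each power of t gives A0 = 3, A1 = 2, so x_p = 3 + 2*t.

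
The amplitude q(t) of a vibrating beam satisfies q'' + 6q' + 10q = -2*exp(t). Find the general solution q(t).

q = -2*exp(t)/17 + C1*cos(t)*exp(-3*t) + C2*exp(-3*t)*sin(t)

Characteristic equation r² + 6r + 10 = 0 has discriminant (6)² - 4·(10) = -4 < 0, so r = -3 ± i.
Hence q_h = C1*cos(t)*exp(-3*t) + C2*exp(-3*t)*sin(t).
Try q_p = A*exp(t). Substituting into the equation and dividing by exp(t) gives A = -2/17, so q_p = -2*exp(t)/17.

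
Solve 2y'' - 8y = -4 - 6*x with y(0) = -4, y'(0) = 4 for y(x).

y = 1/2 - 49*exp(-2*x)/16 - 23*exp(2*x)/16 + 3*x/4

Divide through by 2: y'' - 4y = -2 - 3*x.
Characteristic equation r² - 4 = 0 factors as (r - 2)(r + 2) = 0, so r = 2, -2.
Hence y_h = C1*exp(2*x) + C2*exp(-2*x).
For the particular solution try y_p = A0 + A1*x. Substituting and matching coefficients of each power of x gives A0 = 1/2, A1 = 3/4, so y_p = 1/2 + 3*x/4.
General solution: y = 1/2 + 3*x/4 + C1*exp(2*x) + C2*exp(-2*x).
Apply the initial conditions: y(0) = 1/2 + C1 + C2 = -4 and y'(0) = 3/4 - 2*C2 + 2*C1 = 4. Solving gives C1 = -23/16, C2 = -49/16.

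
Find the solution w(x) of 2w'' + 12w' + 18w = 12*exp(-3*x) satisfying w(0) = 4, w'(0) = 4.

w = 4*exp(-3*x) + 3*x**2*exp(-3*x) + 16*x*exp(-3*x)

Divide through by 2: w'' + 6w' + 9w = 6*exp(-3*x).
Characteristic equation r² + 6r + 9 = 0 has discriminant (6)² - 4·(9) = 0, so r = -3 is a repeated root.
Hence w_h = (C1 + C2*x)*exp(-3*x).
Since exp(-3*x) solves the homogeneous equation (r = -3 is a root of multiplicity 2), multiply the trial by x^2. Try w_p = A*x^2*exp(-3*x). Substituting into the equation and dividing by exp(-3*x) gives A = 3, so w_p = 3*x^2*exp(-3*x).
General solution: w = C1*exp(-3*x) + 3*x^2*exp(-3*x) + C2*x*exp(-3*x).
Apply the initial conditions: w(0) = C1 = 4 and w'(0) = C2 - 3*C1 = 4. Solving gives C1 = 4, C2 = 16.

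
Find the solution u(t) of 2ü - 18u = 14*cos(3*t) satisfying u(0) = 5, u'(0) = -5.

Divide through by 2: u'' - 9u = 7*cos(3*t).
Characteristic equation r² - 9 = 0 factors as (r + 3)(r - 3) = 0, so r = -3, 3.
Hence u_h = C1*exp(-3*t) + C2*exp(3*t).
Try u_p = A*cos(3*t) + B*sin(3*t). Substituting and equating the coefficients of cos(3t) and sin(3t) gives A = -7/18, B = 0, so u_p = -7*cos(3*t)/18.
General solution: u = -7*cos(3*t)/18 + C1*exp(-3*t) + C2*exp(3*t).
Apply the initial conditions: u(0) = -7/18 + C1 + C2 = 5 and u'(0) = -3*C1 + 3*C2 = -5. Solving gives C1 = 127/36, C2 = 67/36.

u = -7*cos(3*t)/18 + 67*exp(3*t)/36 + 127*exp(-3*t)/36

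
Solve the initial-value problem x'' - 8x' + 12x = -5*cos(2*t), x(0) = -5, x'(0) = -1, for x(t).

x = -111*exp(2*t)/16 - cos(2*t)/8 + sin(2*t)/4 + 33*exp(6*t)/16

Characteristic equation r² - 8r + 12 = 0 factors as (r - 2)(r - 6) = 0, so r = 2, 6.
Hence x_h = C1*exp(2*t) + C2*exp(6*t).
Try x_p = A*cos(2*t) + B*sin(2*t). Substituting and equating the coefficients of cos(2t) and sin(2t) gives A = -1/8, B = 1/4, so x_p = -cos(2*t)/8 + sin(2*t)/4.
General solution: x = -cos(2*t)/8 + sin(2*t)/4 + C1*exp(2*t) + C2*exp(6*t).
Apply the initial conditions: x(0) = -1/8 + C1 + C2 = -5 and x'(0) = 1/2 + 2*C1 + 6*C2 = -1. Solving gives C1 = -111/16, C2 = 33/16.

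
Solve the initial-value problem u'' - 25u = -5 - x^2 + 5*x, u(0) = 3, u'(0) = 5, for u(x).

u = 127/625 - x/5 + x**2/25 + 549*exp(-5*x)/625 + 1199*exp(5*x)/625

Characteristic equation r² - 25 = 0 factors as (r + 5)(r - 5) = 0, so r = -5, 5.
Hence u_h = C1*exp(-5*x) + C2*exp(5*x).
For the particular solution try u_p = A0 + A1*x + A2*x^2. Substituting and matching coefficients of each power of x gives A0 = 127/625, A1 = -1/5, A2 = 1/25, so u_p = 127/625 - x/5 + x^2/25.
General solution: u = 127/625 - x/5 + x^2/25 + C1*exp(-5*x) + C2*exp(5*x).
Apply the initial conditions: u(0) = 127/625 + C1 + C2 = 3 and u'(0) = -1/5 - 5*C1 + 5*C2 = 5. Solving gives C1 = 549/625, C2 = 1199/625.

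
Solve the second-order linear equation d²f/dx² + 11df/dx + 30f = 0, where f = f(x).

Characteristic equation r² + 11r + 30 = 0 factors as (r + 6)(r + 5) = 0, so r = -6, -5.
Hence f_h = C1*exp(-6*x) + C2*exp(-5*x).

f = C1*exp(-6*x) + C2*exp(-5*x)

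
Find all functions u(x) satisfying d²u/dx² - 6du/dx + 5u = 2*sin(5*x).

u = -2*sin(5*x)/65 + 3*cos(5*x)/65 + C1*exp(5*x) + C2*exp(x)

Characteristic equation r² - 6r + 5 = 0 factors as (r - 5)(r - 1) = 0, so r = 5, 1.
Hence u_h = C1*exp(5*x) + C2*exp(x).
Try u_p = A*cos(5*x) + B*sin(5*x). Substituting and equating the coefficients of cos(5x) and sin(5x) gives A = 3/65, B = -2/65, so u_p = -2*sin(5*x)/65 + 3*cos(5*x)/65.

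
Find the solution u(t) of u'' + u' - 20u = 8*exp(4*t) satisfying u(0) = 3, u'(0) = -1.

Characteristic equation r² + r - 20 = 0 factors as (r + 5)(r - 4) = 0, so r = -5, 4.
Hence u_h = C1*exp(-5*t) + C2*exp(4*t).
Since exp(4*t) solves the homogeneous equation (r = 4 is a root of multiplicity 1), multiply the trial by t. Try u_p = A*t*exp(4*t). Substituting into the equation and dividing by exp(4*t) gives A = 8/9, so u_p = 8*t*exp(4*t)/9.
General solution: u = C1*exp(-5*t) + C2*exp(4*t) + 8*t*exp(4*t)/9.
Apply the initial conditions: u(0) = C1 + C2 = 3 and u'(0) = 8/9 - 5*C1 + 4*C2 = -1. Solving gives C1 = 125/81, C2 = 118/81.

u = 118*exp(4*t)/81 + 125*exp(-5*t)/81 + 8*t*exp(4*t)/9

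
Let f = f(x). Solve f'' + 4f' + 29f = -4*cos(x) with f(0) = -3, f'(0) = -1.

f = -7*cos(x)/50 - sin(x)/50 - 143*cos(5*x)*exp(-2*x)/50 - 67*exp(-2*x)*sin(5*x)/50

Characteristic equation r² + 4r + 29 = 0 has discriminant (4)² - 4·(29) = -100 < 0, so r = -2 ± 5i.
Hence f_h = C1*cos(5*x)*exp(-2*x) + C2*exp(-2*x)*sin(5*x).
Try f_p = A*cos(x) + B*sin(x). Substituting and equating the coefficients of cos(x) and sin(x) gives A = -7/50, B = -1/50, so f_p = -7*cos(x)/50 - sin(x)/50.
General solution: f = -7*cos(x)/50 - sin(x)/50 + C1*cos(5*x)*exp(-2*x) + C2*exp(-2*x)*sin(5*x).
Apply the initial conditions: f(0) = -7/50 + C1 = -3 and f'(0) = -1/50 - 2*C1 + 5*C2 = -1. Solving gives C1 = -143/50, C2 = -67/50.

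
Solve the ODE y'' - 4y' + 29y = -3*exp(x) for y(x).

y = -3*exp(x)/26 + C1*cos(5*x)*exp(2*x) + C2*exp(2*x)*sin(5*x)

Characteristic equation r² - 4r + 29 = 0 has discriminant (-4)² - 4·(29) = -100 < 0, so r = 2 ± 5i.
Hence y_h = C1*cos(5*x)*exp(2*x) + C2*exp(2*x)*sin(5*x).
Try y_p = A*exp(x). Substituting into the equation and dividing by exp(x) gives A = -3/26, so y_p = -3*exp(x)/26.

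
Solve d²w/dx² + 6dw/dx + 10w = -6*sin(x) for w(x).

w = -6*sin(x)/13 + 4*cos(x)/13 + C1*cos(x)*exp(-3*x) + C2*exp(-3*x)*sin(x)

Characteristic equation r² + 6r + 10 = 0 has discriminant (6)² - 4·(10) = -4 < 0, so r = -3 ± i.
Hence w_h = C1*cos(x)*exp(-3*x) + C2*exp(-3*x)*sin(x).
Try w_p = A*cos(x) + B*sin(x). Substituting and equating the coefficients of cos(x) and sin(x) gives A = 4/13, B = -6/13, so w_p = -6*sin(x)/13 + 4*cos(x)/13.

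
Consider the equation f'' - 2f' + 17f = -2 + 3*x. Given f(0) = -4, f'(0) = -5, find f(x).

Characteristic equation r² - 2r + 17 = 0 has discriminant (-2)² - 4·(17) = -64 < 0, so r = 1 ± 4i.
Hence f_h = C1*cos(4*x)*exp(x) + C2*exp(x)*sin(4*x).
For the particular solution try f_p = A0 + A1*x. Substituting and matching coefficients of each power of x gives A0 = -28/289, A1 = 3/17, so f_p = -28/289 + 3*x/17.
General solution: f = -28/289 + 3*x/17 + C1*cos(4*x)*exp(x) + C2*exp(x)*sin(4*x).
Apply the initial conditions: f(0) = -28/289 + C1 = -4 and f'(0) = 3/17 + C1 + 4*C2 = -5. Solving gives C1 = -1128/289, C2 = -92/289.

f = -28/289 + 3*x/17 - 1128*cos(4*x)*exp(x)/289 - 92*exp(x)*sin(4*x)/289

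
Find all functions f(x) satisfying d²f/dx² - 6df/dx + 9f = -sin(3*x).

Characteristic equation r² - 6r + 9 = 0 has discriminant (-6)² - 4·(9) = 0, so r = 3 is a repeated root.
Hence f_h = (C1 + C2*x)*exp(3*x).
Try f_p = A*cos(3*x) + B*sin(3*x). Substituting and equating the coefficients of cos(3x) and sin(3x) gives A = -1/18, B = 0, so f_p = -cos(3*x)/18.

f = -cos(3*x)/18 + C1*exp(3*x) + C2*x*exp(3*x)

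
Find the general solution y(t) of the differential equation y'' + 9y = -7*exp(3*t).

y = -7*exp(3*t)/18 + C1*cos(3*t) + C2*sin(3*t)

Characteristic equation r² + 9 = 0 has discriminant (0)² - 4·(9) = -36 < 0, so r = ± 3i.
Hence y_h = C1*cos(3*t) + C2*sin(3*t).
Try y_p = A*exp(3*t). Substituting into the equation and dividing by exp(3*t) gives A = -7/18, so y_p = -7*exp(3*t)/18.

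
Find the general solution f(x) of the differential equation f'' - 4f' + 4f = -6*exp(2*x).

f = C1*exp(2*x) - 3*x**2*exp(2*x) + C2*x*exp(2*x)

Characteristic equation r² - 4r + 4 = 0 has discriminant (-4)² - 4·(4) = 0, so r = 2 is a repeated root.
Hence f_h = (C1 + C2*x)*exp(2*x).
Since exp(2*x) solves the homogeneous equation (r = 2 is a root of multiplicity 2), multiply the trial by x^2. Try f_p = A*x^2*exp(2*x). Substituting into the equation and dividing by exp(2*x) gives A = -3, so f_p = -3*x^2*exp(2*x).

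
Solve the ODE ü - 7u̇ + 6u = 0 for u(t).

Characteristic equation r² - 7r + 6 = 0 factors as (r - 1)(r - 6) = 0, so r = 1, 6.
Hence u_h = C1*exp(t) + C2*exp(6*t).

u = C1*exp(t) + C2*exp(6*t)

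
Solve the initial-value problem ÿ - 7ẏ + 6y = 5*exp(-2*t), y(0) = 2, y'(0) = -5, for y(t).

Characteristic equation r² - 7r + 6 = 0 factors as (r - 1)(r - 6) = 0, so r = 1, 6.
Hence y_h = C1*exp(t) + C2*exp(6*t).
Try y_p = A*exp(-2*t). Substituting into the equation and dividing by exp(-2*t) gives A = 5/24, so y_p = 5*exp(-2*t)/24.
General solution: y = 5*exp(-2*t)/24 + C1*exp(t) + C2*exp(6*t).
Apply the initial conditions: y(0) = 5/24 + C1 + C2 = 2 and y'(0) = -5/12 + C1 + 6*C2 = -5. Solving gives C1 = 46/15, C2 = -51/40.

y = -51*exp(6*t)/40 + 5*exp(-2*t)/24 + 46*exp(t)/15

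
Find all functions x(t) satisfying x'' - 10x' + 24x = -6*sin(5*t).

Characteristic equation r² - 10r + 24 = 0 factors as (r - 4)(r - 6) = 0, so r = 4, 6.
Hence x_h = C1*exp(4*t) + C2*exp(6*t).
Try x_p = A*cos(5*t) + B*sin(5*t). Substituting and equating the coefficients of cos(5t) and sin(5t) gives A = -300/2501, B = 6/2501, so x_p = -300*cos(5*t)/2501 + 6*sin(5*t)/2501.

x = -300*cos(5*t)/2501 + 6*sin(5*t)/2501 + C1*exp(4*t) + C2*exp(6*t)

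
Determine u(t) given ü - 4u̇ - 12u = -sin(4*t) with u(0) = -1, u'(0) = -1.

u = -5*exp(6*t)/13 - 3*exp(-2*t)/5 - cos(4*t)/65 + 7*sin(4*t)/260

Characteristic equation r² - 4r - 12 = 0 factors as (r - 6)(r + 2) = 0, so r = 6, -2.
Hence u_h = C1*exp(6*t) + C2*exp(-2*t).
Try u_p = A*cos(4*t) + B*sin(4*t). Substituting and equating the coefficients of cos(4t) and sin(4t) gives A = -1/65, B = 7/260, so u_p = -cos(4*t)/65 + 7*sin(4*t)/260.
General solution: u = -cos(4*t)/65 + 7*sin(4*t)/260 + C1*exp(6*t) + C2*exp(-2*t).
Apply the initial conditions: u(0) = -1/65 + C1 + C2 = -1 and u'(0) = 7/65 - 2*C2 + 6*C1 = -1. Solving gives C1 = -5/13, C2 = -3/5.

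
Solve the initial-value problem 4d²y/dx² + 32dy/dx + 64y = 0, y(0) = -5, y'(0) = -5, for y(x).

Divide through by 4: y'' + 8y' + 16y = 0.
Characteristic equation r² + 8r + 16 = 0 has discriminant (8)² - 4·(16) = 0, so r = -4 is a repeated root.
Hence y_h = (C1 + C2*x)*exp(-4*x).
Apply the initial conditions: y(0) = C1 = -5 and y'(0) = C2 - 4*C1 = -5. Solving gives C1 = -5, C2 = -25.

y = -5*exp(-4*x) - 25*x*exp(-4*x)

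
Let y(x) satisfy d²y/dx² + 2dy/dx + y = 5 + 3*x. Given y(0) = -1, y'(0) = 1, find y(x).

y = -1 + 3*x - 2*x*exp(-x)

Characteristic equation r² + 2r + 1 = 0 has discriminant (2)² - 4·(1) = 0, so r = -1 is a repeated root.
Hence y_h = (C1 + C2*x)*exp(-x).
For the particular solution try y_p = A0 + A1*x. Substituting and matching coefficients of each power of x gives A0 = -1, A1 = 3, so y_p = -1 + 3*x.
General solution: y = -1 + 3*x + C1*exp(-x) + C2*x*exp(-x).
Apply the initial conditions: y(0) = -1 + C1 = -1 and y'(0) = 3 + C2 - C1 = 1. Solving gives C1 = 0, C2 = -2.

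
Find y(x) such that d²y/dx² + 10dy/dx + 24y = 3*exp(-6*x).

y = C1*exp(-4*x) + C2*exp(-6*x) - 3*x*exp(-6*x)/2

Characteristic equation r² + 10r + 24 = 0 factors as (r + 4)(r + 6) = 0, so r = -4, -6.
Hence y_h = C1*exp(-4*x) + C2*exp(-6*x).
Since exp(-6*x) solves the homogeneous equation (r = -6 is a root of multiplicity 1), multiply the trial by x. Try y_p = A*x*exp(-6*x). Substituting into the equation and dividing by exp(-6*x) gives A = -3/2, so y_p = -3*x*exp(-6*x)/2.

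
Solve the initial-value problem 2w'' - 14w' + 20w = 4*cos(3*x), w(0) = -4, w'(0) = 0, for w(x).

w = -88*exp(2*x)/13 - 21*sin(3*x)/221 + cos(3*x)/221 + 47*exp(5*x)/17

Divide through by 2: w'' - 7w' + 10w = 2*cos(3*x).
Characteristic equation r² - 7r + 10 = 0 factors as (r - 2)(r - 5) = 0, so r = 2, 5.
Hence w_h = C1*exp(2*x) + C2*exp(5*x).
Try w_p = A*cos(3*x) + B*sin(3*x). Substituting and equating the coefficients of cos(3x) and sin(3x) gives A = 1/221, B = -21/221, so w_p = -21*sin(3*x)/221 + cos(3*x)/221.
General solution: w = -21*sin(3*x)/221 + cos(3*x)/221 + C1*exp(2*x) + C2*exp(5*x).
Apply the initial conditions: w(0) = 1/221 + C1 + C2 = -4 and w'(0) = -63/221 + 2*C1 + 5*C2 = 0. Solving gives C1 = -88/13, C2 = 47/17.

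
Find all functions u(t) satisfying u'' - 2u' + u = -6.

u = -6 + C1*exp(t) + C2*t*exp(t)

Characteristic equation r² - 2r + 1 = 0 has discriminant (-2)² - 4·(1) = 0, so r = 1 is a repeated root.
Hence u_h = (C1 + C2*t)*exp(t).
For the particular solution try u_p = A0. Substituting and matching coefficients of each power of t gives A0 = -6, so u_p = -6.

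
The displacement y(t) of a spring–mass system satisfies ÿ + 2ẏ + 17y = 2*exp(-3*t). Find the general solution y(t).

Characteristic equation r² + 2r + 17 = 0 has discriminant (2)² - 4·(17) = -64 < 0, so r = -1 ± 4i.
Hence y_h = C1*cos(4*t)*exp(-t) + C2*exp(-t)*sin(4*t).
Try y_p = A*exp(-3*t). Substituting into the equation and dividing by exp(-3*t) gives A = 1/10, so y_p = exp(-3*t)/10.

y = exp(-3*t)/10 + C1*cos(4*t)*exp(-t) + C2*exp(-t)*sin(4*t)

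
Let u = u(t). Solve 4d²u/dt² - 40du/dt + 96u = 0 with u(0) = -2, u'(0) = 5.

Divide through by 4: u'' - 10u' + 24u = 0.
Characteristic equation r² - 10r + 24 = 0 factors as (r - 6)(r - 4) = 0, so r = 6, 4.
Hence u_h = C1*exp(6*t) + C2*exp(4*t).
Apply the initial conditions: u(0) = C1 + C2 = -2 and u'(0) = 4*C2 + 6*C1 = 5. Solving gives C1 = 13/2, C2 = -17/2.

u = -17*exp(4*t)/2 + 13*exp(6*t)/2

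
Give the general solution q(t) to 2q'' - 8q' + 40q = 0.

Divide through by 2: q'' - 4q' + 20q = 0.
Characteristic equation r² - 4r + 20 = 0 has discriminant (-4)² - 4·(20) = -64 < 0, so r = 2 ± 4i.
Hence q_h = C1*cos(4*t)*exp(2*t) + C2*exp(2*t)*sin(4*t).

q = C1*cos(4*t)*exp(2*t) + C2*exp(2*t)*sin(4*t)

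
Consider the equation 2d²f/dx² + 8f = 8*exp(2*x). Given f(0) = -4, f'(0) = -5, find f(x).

Divide through by 2: f'' + 4f = 4*exp(2*x).
Characteristic equation r² + 4 = 0 has discriminant (0)² - 4·(4) = -16 < 0, so r = ± 2i.
Hence f_h = C1*cos(2*x) + C2*sin(2*x).
Try f_p = A*exp(2*x). Substituting into the equation and dividing by exp(2*x) gives A = 1/2, so f_p = exp(2*x)/2.
General solution: f = exp(2*x)/2 + C1*cos(2*x) + C2*sin(2*x).
Apply the initial conditions: f(0) = 1/2 + C1 = -4 and f'(0) = 1 + 2*C2 = -5. Solving gives C1 = -9/2, C2 = -3.

f = exp(2*x)/2 - 3*sin(2*x) - 9*cos(2*x)/2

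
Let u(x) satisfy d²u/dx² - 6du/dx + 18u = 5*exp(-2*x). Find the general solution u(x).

u = 5*exp(-2*x)/34 + C1*cos(3*x)*exp(3*x) + C2*exp(3*x)*sin(3*x)

Characteristic equation r² - 6r + 18 = 0 has discriminant (-6)² - 4·(18) = -36 < 0, so r = 3 ± 3i.
Hence u_h = C1*cos(3*x)*exp(3*x) + C2*exp(3*x)*sin(3*x).
Try u_p = A*exp(-2*x). Substituting into the equation and dividing by exp(-2*x) gives A = 5/34, so u_p = 5*exp(-2*x)/34.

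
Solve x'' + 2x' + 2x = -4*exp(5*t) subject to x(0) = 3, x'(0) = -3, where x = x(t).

Characteristic equation r² + 2r + 2 = 0 has discriminant (2)² - 4·(2) = -4 < 0, so r = -1 ± i.
Hence x_h = C1*cos(t)*exp(-t) + C2*exp(-t)*sin(t).
Try x_p = A*exp(5*t). Substituting into the equation and dividing by exp(5*t) gives A = -4/37, so x_p = -4*exp(5*t)/37.
General solution: x = -4*exp(5*t)/37 + C1*cos(t)*exp(-t) + C2*exp(-t)*sin(t).
Apply the initial conditions: x(0) = -4/37 + C1 = 3 and x'(0) = -20/37 + C2 - C1 = -3. Solving gives C1 = 115/37, C2 = 24/37.

x = -4*exp(5*t)/37 + 24*exp(-t)*sin(t)/37 + 115*cos(t)*exp(-t)/37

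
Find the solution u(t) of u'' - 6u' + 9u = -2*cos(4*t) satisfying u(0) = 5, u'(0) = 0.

Characteristic equation r² - 6r + 9 = 0 has discriminant (-6)² - 4·(9) = 0, so r = 3 is a repeated root.
Hence u_h = (C1 + C2*t)*exp(3*t).
Try u_p = A*cos(4*t) + B*sin(4*t). Substituting and equating the coefficients of cos(4t) and sin(4t) gives A = 14/625, B = 48/625, so u_p = 14*cos(4*t)/625 + 48*sin(4*t)/625.
General solution: u = 14*cos(4*t)/625 + 48*sin(4*t)/625 + C1*exp(3*t) + C2*t*exp(3*t).
Apply the initial conditions: u(0) = 14/625 + C1 = 5 and u'(0) = 192/625 + C2 + 3*C1 = 0. Solving gives C1 = 3111/625, C2 = -381/25.

u = 14*cos(4*t)/625 + 48*sin(4*t)/625 + 3111*exp(3*t)/625 - 381*t*exp(3*t)/25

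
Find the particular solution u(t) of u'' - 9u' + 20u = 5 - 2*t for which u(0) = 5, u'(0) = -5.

Characteristic equation r² - 9r + 20 = 0 factors as (r - 5)(r - 4) = 0, so r = 5, 4.
Hence u_h = C1*exp(5*t) + C2*exp(4*t).
For the particular solution try u_p = A0 + A1*t. Substituting and matching coefficients of each power of t gives A0 = 41/200, A1 = -1/10, so u_p = 41/200 - t/10.
General solution: u = 41/200 - t/10 + C1*exp(5*t) + C2*exp(4*t).
Apply the initial conditions: u(0) = 41/200 + C1 + C2 = 5 and u'(0) = -1/10 + 4*C2 + 5*C1 = -5. Solving gives C1 = -602/25, C2 = 231/8.

u = 41/200 - 602*exp(5*t)/25 - t/10 + 231*exp(4*t)/8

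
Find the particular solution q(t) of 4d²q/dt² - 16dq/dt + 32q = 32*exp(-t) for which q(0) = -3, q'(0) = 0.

Divide through by 4: q'' - 4q' + 8q = 8*exp(-t).
Characteristic equation r² - 4r + 8 = 0 has discriminant (-4)² - 4·(8) = -16 < 0, so r = 2 ± 2i.
Hence q_h = C1*cos(2*t)*exp(2*t) + C2*exp(2*t)*sin(2*t).
Try q_p = A*exp(-t). Substituting into the equation and dividing by exp(-t) gives A = 8/13, so q_p = 8*exp(-t)/13.
General solution: q = 8*exp(-t)/13 + C1*cos(2*t)*exp(2*t) + C2*exp(2*t)*sin(2*t).
Apply the initial conditions: q(0) = 8/13 + C1 = -3 and q'(0) = -8/13 + 2*C1 + 2*C2 = 0. Solving gives C1 = -47/13, C2 = 51/13.

q = 8*exp(-t)/13 - 47*cos(2*t)*exp(2*t)/13 + 51*exp(2*t)*sin(2*t)/13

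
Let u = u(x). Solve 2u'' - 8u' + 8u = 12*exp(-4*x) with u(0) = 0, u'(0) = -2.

Divide through by 2: u'' - 4u' + 4u = 6*exp(-4*x).
Characteristic equation r² - 4r + 4 = 0 has discriminant (-4)² - 4·(4) = 0, so r = 2 is a repeated root.
Hence u_h = (C1 + C2*x)*exp(2*x).
Try u_p = A*exp(-4*x). Substituting into the equation and dividing by exp(-4*x) gives A = 1/6, so u_p = exp(-4*x)/6.
General solution: u = exp(-4*x)/6 + C1*exp(2*x) + C2*x*exp(2*x).
Apply the initial conditions: u(0) = 1/6 + C1 = 0 and u'(0) = -2/3 + C2 + 2*C1 = -2. Solving gives C1 = -1/6, C2 = -1.

u = -exp(2*x)/6 + exp(-4*x)/6 - x*exp(2*x)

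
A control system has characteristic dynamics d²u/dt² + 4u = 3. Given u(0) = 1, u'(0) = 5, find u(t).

Characteristic equation r² + 4 = 0 has discriminant (0)² - 4·(4) = -16 < 0, so r = ± 2i.
Hence u_h = C1*cos(2*t) + C2*sin(2*t).
For the particular solution try u_p = A0. Substituting and matching coefficients of each power of t gives A0 = 3/4, so u_p = 3/4.
General solution: u = 3/4 + C1*cos(2*t) + C2*sin(2*t).
Apply the initial conditions: u(0) = 3/4 + C1 = 1 and u'(0) = 2*C2 = 5. Solving gives C1 = 1/4, C2 = 5/2.

u = 3/4 + cos(2*t)/4 + 5*sin(2*t)/2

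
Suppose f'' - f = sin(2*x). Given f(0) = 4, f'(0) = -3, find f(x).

Characteristic equation r² - 1 = 0 factors as (r - 1)(r + 1) = 0, so r = 1, -1.
Hence f_h = C1*exp(x) + C2*exp(-x).
Try f_p = A*cos(2*x) + B*sin(2*x). Substituting and equating the coefficients of cos(2x) and sin(2x) gives A = 0, B = -1/5, so f_p = -sin(2*x)/5.
General solution: f = -sin(2*x)/5 + C1*exp(x) + C2*exp(-x).
Apply the initial conditions: f(0) = C1 + C2 = 4 and f'(0) = -2/5 + C1 - C2 = -3. Solving gives C1 = 7/10, C2 = 33/10.

f = -sin(2*x)/5 + 7*exp(x)/10 + 33*exp(-x)/10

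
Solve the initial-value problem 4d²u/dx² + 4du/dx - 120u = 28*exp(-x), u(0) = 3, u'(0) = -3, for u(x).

u = -7*exp(-x)/30 + 97*exp(-6*x)/55 + 97*exp(5*x)/66

Divide through by 4: u'' + u' - 30u = 7*exp(-x).
Characteristic equation r² + r - 30 = 0 factors as (r - 5)(r + 6) = 0, so r = 5, -6.
Hence u_h = C1*exp(5*x) + C2*exp(-6*x).
Try u_p = A*exp(-x). Substituting into the equation and dividing by exp(-x) gives A = -7/30, so u_p = -7*exp(-x)/30.
General solution: u = -7*exp(-x)/30 + C1*exp(5*x) + C2*exp(-6*x).
Apply the initial conditions: u(0) = -7/30 + C1 + C2 = 3 and u'(0) = 7/30 - 6*C2 + 5*C1 = -3. Solving gives C1 = 97/66, C2 = 97/55.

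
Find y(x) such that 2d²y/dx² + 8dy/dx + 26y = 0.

Divide through by 2: y'' + 4y' + 13y = 0.
Characteristic equation r² + 4r + 13 = 0 has discriminant (4)² - 4·(13) = -36 < 0, so r = -2 ± 3i.
Hence y_h = C1*cos(3*x)*exp(-2*x) + C2*exp(-2*x)*sin(3*x).

y = C1*cos(3*x)*exp(-2*x) + C2*exp(-2*x)*sin(3*x)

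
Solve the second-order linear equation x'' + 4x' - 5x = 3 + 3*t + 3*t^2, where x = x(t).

x = -261/125 - 39*t/25 - 3*t**2/5 + C1*exp(t) + C2*exp(-5*t)

Characteristic equation r² + 4r - 5 = 0 factors as (r - 1)(r + 5) = 0, so r = 1, -5.
Hence x_h = C1*exp(t) + C2*exp(-5*t).
For the particular solution try x_p = A0 + A1*t + A2*t^2. Substituting and matching coefficients of each power of t gives A0 = -261/125, A1 = -39/25, A2 = -3/5, so x_p = -261/125 - 39*t/25 - 3*t^2/5.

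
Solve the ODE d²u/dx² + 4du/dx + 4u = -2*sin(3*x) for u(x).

Characteristic equation r² + 4r + 4 = 0 has discriminant (4)² - 4·(4) = 0, so r = -2 is a repeated root.
Hence u_h = (C1 + C2*x)*exp(-2*x).
Try u_p = A*cos(3*x) + B*sin(3*x). Substituting and equating the coefficients of cos(3x) and sin(3x) gives A = 24/169, B = 10/169, so u_p = 10*sin(3*x)/169 + 24*cos(3*x)/169.

u = 10*sin(3*x)/169 + 24*cos(3*x)/169 + C1*exp(-2*x) + C2*x*exp(-2*x)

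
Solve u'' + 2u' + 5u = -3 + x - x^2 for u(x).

u = -83/125 - x**2/5 + 9*x/25 + C1*cos(2*x)*exp(-x) + C2*exp(-x)*sin(2*x)

Characteristic equation r² + 2r + 5 = 0 has discriminant (2)² - 4·(5) = -16 < 0, so r = -1 ± 2i.
Hence u_h = C1*cos(2*x)*exp(-x) + C2*exp(-x)*sin(2*x).
For the particular solution try u_p = A0 + A1*x + A2*x^2. Substituting and matching coefficients of each power of x gives A0 = -83/125, A1 = 9/25, A2 = -1/5, so u_p = -83/125 - x^2/5 + 9*x/25.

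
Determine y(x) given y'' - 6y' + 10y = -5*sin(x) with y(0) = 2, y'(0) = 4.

Characteristic equation r² - 6r + 10 = 0 has discriminant (-6)² - 4·(10) = -4 < 0, so r = 3 ± i.
Hence y_h = C1*cos(x)*exp(3*x) + C2*exp(3*x)*sin(x).
Try y_p = A*cos(x) + B*sin(x). Substituting and equating the coefficients of cos(x) and sin(x) gives A = -10/39, B = -5/13, so y_p = -10*cos(x)/39 - 5*sin(x)/13.
General solution: y = -10*cos(x)/39 - 5*sin(x)/13 + C1*cos(x)*exp(3*x) + C2*exp(3*x)*sin(x).
Apply the initial conditions: y(0) = -10/39 + C1 = 2 and y'(0) = -5/13 + C2 + 3*C1 = 4. Solving gives C1 = 88/39, C2 = -31/13.

y = -10*cos(x)/39 - 5*sin(x)/13 - 31*exp(3*x)*sin(x)/13 + 88*cos(x)*exp(3*x)/39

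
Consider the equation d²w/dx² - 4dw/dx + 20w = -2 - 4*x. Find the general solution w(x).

w = -7/50 - x/5 + C1*cos(4*x)*exp(2*x) + C2*exp(2*x)*sin(4*x)

Characteristic equation r² - 4r + 20 = 0 has discriminant (-4)² - 4·(20) = -64 < 0, so r = 2 ± 4i.
Hence w_h = C1*cos(4*x)*exp(2*x) + C2*exp(2*x)*sin(4*x).
For the particular solution try w_p = A0 + A1*x. Substituting and matching coefficients of each power of x gives A0 = -7/50, A1 = -1/5, so w_p = -7/50 - x/5.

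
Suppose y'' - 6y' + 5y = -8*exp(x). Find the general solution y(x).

Characteristic equation r² - 6r + 5 = 0 factors as (r - 5)(r - 1) = 0, so r = 5, 1.
Hence y_h = C1*exp(5*x) + C2*exp(x).
Since exp(x) solves the homogeneous equation (r = 1 is a root of multiplicity 1), multiply the trial by x. Try y_p = A*x*exp(x). Substituting into the equation and dividing by exp(x) gives A = 2, so y_p = 2*x*exp(x).

y = C1*exp(5*x) + C2*exp(x) + 2*x*exp(x)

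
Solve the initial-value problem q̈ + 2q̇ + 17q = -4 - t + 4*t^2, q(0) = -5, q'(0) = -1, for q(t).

Characteristic equation r² + 2r + 17 = 0 has discriminant (2)² - 4·(17) = -64 < 0, so r = -1 ± 4i.
Hence q_h = C1*cos(4*t)*exp(-t) + C2*exp(-t)*sin(4*t).
For the particular solution try q_p = A0 + A1*t + A2*t^2. Substituting and matching coefficients of each power of t gives A0 = -1226/4913, A1 = -33/289, A2 = 4/17, so q_p = -1226/4913 - 33*t/289 + 4*t^2/17.
General solution: q = -1226/4913 - 33*t/289 + 4*t^2/17 + C1*cos(4*t)*exp(-t) + C2*exp(-t)*sin(4*t).
Apply the initial conditions: q(0) = -1226/4913 + C1 = -5 and q'(0) = -33/289 - C1 + 4*C2 = -1. Solving gives C1 = -23339/4913, C2 = -27691/19652.

q = -1226/4913 - 33*t/289 + 4*t**2/17 - 27691*exp(-t)*sin(4*t)/19652 - 23339*cos(4*t)*exp(-t)/4913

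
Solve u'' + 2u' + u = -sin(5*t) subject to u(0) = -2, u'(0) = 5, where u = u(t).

u = -681*exp(-t)/338 + 5*cos(5*t)/338 + 6*sin(5*t)/169 + 73*t*exp(-t)/26

Characteristic equation r² + 2r + 1 = 0 has discriminant (2)² - 4·(1) = 0, so r = -1 is a repeated root.
Hence u_h = (C1 + C2*t)*exp(-t).
Try u_p = A*cos(5*t) + B*sin(5*t). Substituting and equating the coefficients of cos(5t) and sin(5t) gives A = 5/338, B = 6/169, so u_p = 5*cos(5*t)/338 + 6*sin(5*t)/169.
General solution: u = 5*cos(5*t)/338 + 6*sin(5*t)/169 + C1*exp(-t) + C2*t*exp(-t).
Apply the initial conditions: u(0) = 5/338 + C1 = -2 and u'(0) = 30/169 + C2 - C1 = 5. Solving gives C1 = -681/338, C2 = 73/26.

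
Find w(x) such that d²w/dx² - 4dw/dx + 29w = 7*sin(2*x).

w = 56*cos(2*x)/689 + 175*sin(2*x)/689 + C1*cos(5*x)*exp(2*x) + C2*exp(2*x)*sin(5*x)

Characteristic equation r² - 4r + 29 = 0 has discriminant (-4)² - 4·(29) = -100 < 0, so r = 2 ± 5i.
Hence w_h = C1*cos(5*x)*exp(2*x) + C2*exp(2*x)*sin(5*x).
Try w_p = A*cos(2*x) + B*sin(2*x). Substituting and equating the coefficients of cos(2x) and sin(2x) gives A = 56/689, B = 175/689, so w_p = 56*cos(2*x)/689 + 175*sin(2*x)/689.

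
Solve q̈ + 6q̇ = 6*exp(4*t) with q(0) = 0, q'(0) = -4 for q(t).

Characteristic equation r² + 6r = 0 factors as (r + 6)r = 0, so r = -6, 0.
Hence q_h = C1*exp(-6*t) + C2.
Try q_p = A*exp(4*t). Substituting into the equation and dividing by exp(4*t) gives A = 3/20, so q_p = 3*exp(4*t)/20.
General solution: q = C2 + 3*exp(4*t)/20 + C1*exp(-6*t).
Apply the initial conditions: q(0) = 3/20 + C1 + C2 = 0 and q'(0) = 3/5 - 6*C1 = -4. Solving gives C1 = 23/30, C2 = -11/12.

q = -11/12 + 3*exp(4*t)/20 + 23*exp(-6*t)/30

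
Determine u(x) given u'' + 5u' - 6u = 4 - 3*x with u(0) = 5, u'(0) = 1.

Characteristic equation r² + 5r - 6 = 0 factors as (r + 6)(r - 1) = 0, so r = -6, 1.
Hence u_h = C1*exp(-6*x) + C2*exp(x).
For the particular solution try u_p = A0 + A1*x. Substituting and matching coefficients of each power of x gives A0 = -1/4, A1 = 1/2, so u_p = -1/4 + x/2.
General solution: u = -1/4 + x/2 + C1*exp(-6*x) + C2*exp(x).
Apply the initial conditions: u(0) = -1/4 + C1 + C2 = 5 and u'(0) = 1/2 + C2 - 6*C1 = 1. Solving gives C1 = 19/28, C2 = 32/7.

u = -1/4 + x/2 + 19*exp(-6*x)/28 + 32*exp(x)/7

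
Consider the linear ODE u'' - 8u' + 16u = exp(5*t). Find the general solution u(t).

u = C1*exp(4*t) + C2*t*exp(4*t) + exp(5*t)

Characteristic equation r² - 8r + 16 = 0 has discriminant (-8)² - 4·(16) = 0, so r = 4 is a repeated root.
Hence u_h = (C1 + C2*t)*exp(4*t).
Try u_p = A*exp(5*t). Substituting into the equation and dividing by exp(5*t) gives A = 1, so u_p = exp(5*t).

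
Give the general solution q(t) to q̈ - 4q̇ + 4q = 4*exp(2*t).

Characteristic equation r² - 4r + 4 = 0 has discriminant (-4)² - 4·(4) = 0, so r = 2 is a repeated root.
Hence q_h = (C1 + C2*t)*exp(2*t).
Since exp(2*t) solves the homogeneous equation (r = 2 is a root of multiplicity 2), multiply the trial by t^2. Try q_p = A*t^2*exp(2*t). Substituting into the equation and dividing by exp(2*t) gives A = 2, so q_p = 2*t^2*exp(2*t).

q = C1*exp(2*t) + 2*t**2*exp(2*t) + C2*t*exp(2*t)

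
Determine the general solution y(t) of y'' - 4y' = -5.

Characteristic equation r² - 4r = 0 factors as (r - 4)r = 0, so r = 4, 0.
Hence y_h = C1*exp(4*t) + C2.
Since 1 solves the homogeneous equation (r = 0 is a root of multiplicity 1), multiply the trial by t. Try y_p = A*t. Substituting into the equation and dividing by 1 gives A = 5/4, so y_p = 5*t/4.

y = C2 + 5*t/4 + C1*exp(4*t)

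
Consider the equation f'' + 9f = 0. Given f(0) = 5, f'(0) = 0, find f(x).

f = 5*cos(3*x)

Characteristic equation r² + 9 = 0 has discriminant (0)² - 4·(9) = -36 < 0, so r = ± 3i.
Hence f_h = C1*cos(3*x) + C2*sin(3*x).
Apply the initial conditions: f(0) = C1 = 5 and f'(0) = 3*C2 = 0. Solving gives C1 = 5, C2 = 0.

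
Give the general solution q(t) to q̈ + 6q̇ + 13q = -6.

q = -6/13 + C1*cos(2*t)*exp(-3*t) + C2*exp(-3*t)*sin(2*t)

Characteristic equation r² + 6r + 13 = 0 has discriminant (6)² - 4·(13) = -16 < 0, so r = -3 ± 2i.
Hence q_h = C1*cos(2*t)*exp(-3*t) + C2*exp(-3*t)*sin(2*t).
For the particular solution try q_p = A0. Substituting and matching coefficients of each power of t gives A0 = -6/13, so q_p = -6/13.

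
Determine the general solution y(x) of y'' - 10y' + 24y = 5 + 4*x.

Characteristic equation r² - 10r + 24 = 0 factors as (r - 4)(r - 6) = 0, so r = 4, 6.
Hence y_h = C1*exp(4*x) + C2*exp(6*x).
For the particular solution try y_p = A0 + A1*x. Substituting and matching coefficients of each power of x gives A0 = 5/18, A1 = 1/6, so y_p = 5/18 + x/6.

y = 5/18 + x/6 + C1*exp(4*x) + C2*exp(6*x)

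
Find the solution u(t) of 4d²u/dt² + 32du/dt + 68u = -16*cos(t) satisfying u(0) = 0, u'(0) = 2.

u = -cos(t)/5 - sin(t)/10 + cos(t)*exp(-4*t)/5 + 29*exp(-4*t)*sin(t)/10

Divide through by 4: u'' + 8u' + 17u = -4*cos(t).
Characteristic equation r² + 8r + 17 = 0 has discriminant (8)² - 4·(17) = -4 < 0, so r = -4 ± i.
Hence u_h = C1*cos(t)*exp(-4*t) + C2*exp(-4*t)*sin(t).
Try u_p = A*cos(t) + B*sin(t). Substituting and equating the coefficients of cos(t) and sin(t) gives A = -1/5, B = -1/10, so u_p = -cos(t)/5 - sin(t)/10.
General solution: u = -cos(t)/5 - sin(t)/10 + C1*cos(t)*exp(-4*t) + C2*exp(-4*t)*sin(t).
Apply the initial conditions: u(0) = -1/5 + C1 = 0 and u'(0) = -1/10 + C2 - 4*C1 = 2. Solving gives C1 = 1/5, C2 = 29/10.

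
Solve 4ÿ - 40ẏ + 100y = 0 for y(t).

y = C1*exp(5*t) + C2*t*exp(5*t)

Divide through by 4: y'' - 10y' + 25y = 0.
Characteristic equation r² - 10r + 25 = 0 has discriminant (-10)² - 4·(25) = 0, so r = 5 is a repeated root.
Hence y_h = (C1 + C2*t)*exp(5*t).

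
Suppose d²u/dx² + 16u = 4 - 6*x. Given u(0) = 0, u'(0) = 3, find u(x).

Characteristic equation r² + 16 = 0 has discriminant (0)² - 4·(16) = -64 < 0, so r = ± 4i.
Hence u_h = C1*cos(4*x) + C2*sin(4*x).
For the particular solution try u_p = A0 + A1*x. Substituting and matching coefficients of each power of x gives A0 = 1/4, A1 = -3/8, so u_p = 1/4 - 3*x/8.
General solution: u = 1/4 - 3*x/8 + C1*cos(4*x) + C2*sin(4*x).
Apply the initial conditions: u(0) = 1/4 + C1 = 0 and u'(0) = -3/8 + 4*C2 = 3. Solving gives C1 = -1/4, C2 = 27/32.

u = 1/4 - 3*x/8 - cos(4*x)/4 + 27*sin(4*x)/32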